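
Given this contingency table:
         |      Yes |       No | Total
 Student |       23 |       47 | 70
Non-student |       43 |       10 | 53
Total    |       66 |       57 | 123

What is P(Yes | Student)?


P(Yes | Student) = 23/(23+47) = 23/70

P(Yes|Student) = 23/70 ≈ 32.86%


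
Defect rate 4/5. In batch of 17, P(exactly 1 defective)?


Binomial: P(X=1) = C(17,1)×p^1×(1-p)^16
= 17 × 4/5 × 1/152587890625 = 68/762939453125

P(X=1) = 68/762939453125 ≈ 0.00%


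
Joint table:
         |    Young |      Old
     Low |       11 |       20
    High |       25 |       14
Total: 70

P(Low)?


P(Low) = (11+20)/70 = 31/70

P(Low) = 31/70 ≈ 44.29%


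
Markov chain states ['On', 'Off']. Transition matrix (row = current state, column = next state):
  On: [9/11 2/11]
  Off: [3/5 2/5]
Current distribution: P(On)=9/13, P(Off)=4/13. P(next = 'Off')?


P(next=Off) = Σᵢ P(now=i)×P(i→Off)
= 9/13×2/11 + 4/13×2/5
= 18/143 + 8/65 = 178/715

P = 178/715 ≈ 0.2490


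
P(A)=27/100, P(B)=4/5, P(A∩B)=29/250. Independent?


P(A)×P(B) = 27/125
P(A∩B) = 29/250
Not equal → NOT independent

No, not independent


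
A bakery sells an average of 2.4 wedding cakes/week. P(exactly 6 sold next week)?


Poisson(λ=2.4): P(X=6) = e^(-λ)×λ^k/k!
= e^(-2.4) × 2.4^6 / 6!
≈ 0.09071795329 × 191.102976 / 720 ≈ 0.024078

P(X=6) ≈ 0.024078 ≈ 2.41%


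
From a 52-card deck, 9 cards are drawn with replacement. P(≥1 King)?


P(not a King) = 48/52 = 12/13
P(none in 9 draws) = (12/13)^9 = 5159780352/10604499373
P(≥1 King) = 1 - 5159780352/10604499373 = 5444719021/10604499373

P = 5444719021/10604499373 ≈ 51.34%


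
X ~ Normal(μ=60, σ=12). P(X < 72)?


z = (72-60)/12 = 1.0
P(Z < 1.0) = 0.8413

P(X < 72) ≈ 0.8413


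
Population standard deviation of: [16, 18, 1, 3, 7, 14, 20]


Mean = 79/7
  (16-79/7)²=1089/49
  (18-79/7)²=2209/49
  (1-79/7)²=5184/49
  (3-79/7)²=3364/49
  (7-79/7)²=900/49
  (14-79/7)²=361/49
  (20-79/7)²=3721/49
Σ(x-μ)² = 2404/7
σ² = (2404/7)/7 = 2404/49

σ = √(2404/49) ≈ 7.0044


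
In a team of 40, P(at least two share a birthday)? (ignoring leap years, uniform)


P(all different) = Π(365-i)/365 for i=0..39
= 0.108768
P(match) = 1 - 0.108768 = 0.891232

P ≈ 0.8912 ≈ 89.12%


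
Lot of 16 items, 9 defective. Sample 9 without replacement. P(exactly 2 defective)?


Hypergeometric: C(9,2)×C(7,7)/C(16,9)
= 36×1/11440 = 9/2860

P(X=2) = 9/2860 ≈ 0.31%


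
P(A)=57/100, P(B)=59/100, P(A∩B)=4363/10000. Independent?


P(A)×P(B) = 3363/10000
P(A∩B) = 4363/10000
Not equal → NOT independent

No, not independent


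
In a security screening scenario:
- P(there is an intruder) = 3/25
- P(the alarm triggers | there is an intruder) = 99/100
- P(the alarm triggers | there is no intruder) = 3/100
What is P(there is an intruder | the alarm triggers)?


Using Bayes' theorem:
P(A|B) = P(B|A)·P(A) / P(B)

P(the alarm triggers) = 99/100 × 3/25 + 3/100 × 22/25
= 297/2500 + 33/1250 = 363/2500

P(there is an intruder|the alarm triggers) = (297/2500) / (363/2500) = 9/11

P(there is an intruder|the alarm triggers) = 9/11 ≈ 81.82%


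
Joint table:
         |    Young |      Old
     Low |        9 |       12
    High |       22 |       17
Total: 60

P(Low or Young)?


P(Low∨Young) = P(Low) + P(Young) - P(Low∧Young)
= (21 + 31 - 9)/60 = 43/60

P = 43/60 ≈ 71.67%


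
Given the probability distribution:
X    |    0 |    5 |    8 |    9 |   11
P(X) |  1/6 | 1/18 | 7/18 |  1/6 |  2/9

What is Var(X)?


E[X] = 22/3
E[X²] = 200/3
Var(X) = E[X²] - (E[X])² = 200/3 - 484/9 = 116/9

Var(X) = 116/9 ≈ 12.8889


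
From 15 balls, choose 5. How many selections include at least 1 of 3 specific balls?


Complement: C(15,5) - C(12,5) = 3003 - 792 = 2211

2211


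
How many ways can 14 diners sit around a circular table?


Circular arrangements of 14 distinct objects: fix one position to break rotational symmetry.
(n-1)! = 13! = 6227020800

6227020800


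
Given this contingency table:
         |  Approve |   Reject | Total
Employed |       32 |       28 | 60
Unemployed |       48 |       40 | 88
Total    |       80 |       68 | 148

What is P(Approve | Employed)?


P(Approve | Employed) = 32/(32+28) = 32/60 = 8/15

P(Approve|Employed) = 8/15 ≈ 53.33%


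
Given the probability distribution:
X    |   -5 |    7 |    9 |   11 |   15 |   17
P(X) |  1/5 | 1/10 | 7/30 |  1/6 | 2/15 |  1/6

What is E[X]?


E[X] = Σ x·P(X=x)
= (-5)×(1/5) + (7)×(1/10) + (9)×(7/30) + (11)×(1/6) + (15)×(2/15) + (17)×(1/6)
= 127/15

E[X] = 127/15


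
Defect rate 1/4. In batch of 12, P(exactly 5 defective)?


Binomial: P(X=5) = C(12,5)×p^5×(1-p)^7
= 792 × 1/1024 × 2187/16384 = 216513/2097152

P(X=5) = 216513/2097152 ≈ 10.32%


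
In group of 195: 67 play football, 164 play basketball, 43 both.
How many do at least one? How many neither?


|A∪B| = 67+164-43 = 188
Neither = 195-188 = 7

At least one: 188; Neither: 7


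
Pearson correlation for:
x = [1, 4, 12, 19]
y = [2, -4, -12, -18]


n=4, Σx=36, Σy=-32, Σxy=-500, Σx²=522, Σy²=488
r = (4×(-500) - 36×(-32))/√((4×522 - 36²)(4×488 - (-32)²))
= -848/√(792×928) = -848/√734976 ≈ -848/857.3074 ≈ -0.9891

r ≈ -0.9891


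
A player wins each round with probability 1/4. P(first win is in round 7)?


Geometric: P(X=7) = (1-p)^(k-1)×p = (3/4)^6×1/4 = 729/16384

P(X=7) = 729/16384 ≈ 4.45%


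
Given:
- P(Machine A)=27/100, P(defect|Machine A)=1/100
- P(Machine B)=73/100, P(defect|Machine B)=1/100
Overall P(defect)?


P(B) = Σ P(B|Aᵢ)×P(Aᵢ)
  1/100×27/100 = 27/10000
  1/100×73/100 = 73/10000
Sum = 1/100

P(defect) = 1/100 ≈ 1.00%


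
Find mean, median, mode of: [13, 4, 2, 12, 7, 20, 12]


Sorted: [2, 4, 7, 12, 12, 13, 20]
Mean = 70/7 = 10
Median = 12
Freq: {13: 1, 4: 1, 2: 1, 12: 2, 7: 1, 20: 1}
Mode: [12]

Mean=10, Median=12, Mode=12


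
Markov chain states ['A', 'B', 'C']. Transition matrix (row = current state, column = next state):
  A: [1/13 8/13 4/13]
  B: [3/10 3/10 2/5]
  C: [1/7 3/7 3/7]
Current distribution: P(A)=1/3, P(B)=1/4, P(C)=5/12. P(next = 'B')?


P(next=B) = Σᵢ P(now=i)×P(i→B)
= 1/3×8/13 + 1/4×3/10 + 5/12×3/7
= 8/39 + 3/40 + 5/28 = 5009/10920

P = 5009/10920 ≈ 0.4587


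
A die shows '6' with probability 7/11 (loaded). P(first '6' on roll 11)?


Geometric: P(X=11) = (1-p)^(k-1)×p = (4/11)^10×7/11 = 7340032/285311670611

P(X=11) = 7340032/285311670611 ≈ 0.00%


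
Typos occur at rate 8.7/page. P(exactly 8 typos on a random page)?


Poisson(λ=8.7): P(X=8) = e^(-λ)×λ^k/k!
= e^(-8.7) × 8.7^8 / 8!
≈ 0.000166585811 × 32821167.1544 / 40320 ≈ 0.135604

P(X=8) ≈ 0.135604 ≈ 13.56%


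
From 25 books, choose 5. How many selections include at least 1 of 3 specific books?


Complement: C(25,5) - C(22,5) = 53130 - 26334 = 26796

26796


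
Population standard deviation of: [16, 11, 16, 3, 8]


Mean = 54/5
  (16-54/5)²=676/25
  (11-54/5)²=1/25
  (16-54/5)²=676/25
  (3-54/5)²=1521/25
  (8-54/5)²=196/25
Σ(x-μ)² = 614/5
σ² = (614/5)/5 = 614/25

σ = √(614/25) ≈ 4.9558


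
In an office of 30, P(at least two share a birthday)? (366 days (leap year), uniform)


P(all different) = Π(366-i)/366 for i=0..29
= 0.294697
P(match) = 1 - 0.294697 = 0.705303

P ≈ 0.7053 ≈ 70.53%


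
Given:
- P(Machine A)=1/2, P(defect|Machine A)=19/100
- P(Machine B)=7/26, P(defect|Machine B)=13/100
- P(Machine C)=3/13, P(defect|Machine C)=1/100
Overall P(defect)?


P(B) = Σ P(B|Aᵢ)×P(Aᵢ)
  19/100×1/2 = 19/200
  13/100×7/26 = 7/200
  1/100×3/13 = 3/1300
Sum = 43/325

P(defect) = 43/325 ≈ 13.23%


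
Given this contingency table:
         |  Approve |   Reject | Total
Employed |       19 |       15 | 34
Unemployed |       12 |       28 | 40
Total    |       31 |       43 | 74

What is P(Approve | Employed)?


P(Approve | Employed) = 19/(19+15) = 19/34

P(Approve|Employed) = 19/34 ≈ 55.88%


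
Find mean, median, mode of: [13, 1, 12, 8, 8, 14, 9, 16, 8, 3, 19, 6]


Sorted: [1, 3, 6, 8, 8, 8, 9, 12, 13, 14, 16, 19]
Mean = 117/12 = 39/4
Median = 17/2
Freq: {13: 1, 1: 1, 12: 1, 8: 3, 14: 1, 9: 1, 16: 1, 3: 1, 19: 1, 6: 1}
Mode: [8]

Mean=39/4, Median=17/2, Mode=8


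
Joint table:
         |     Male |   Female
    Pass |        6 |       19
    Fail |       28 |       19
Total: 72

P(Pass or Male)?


P(Pass∨Male) = P(Pass) + P(Male) - P(Pass∧Male)
= (25 + 34 - 6)/72 = 53/72

P = 53/72 ≈ 73.61%


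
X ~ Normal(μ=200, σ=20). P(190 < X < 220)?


z₁=(190-200)/20=-0.5, z₂=(220-200)/20=1.0
P = Φ(1.0) - Φ(-0.5) = 0.841345 - 0.308538 = 0.532807 ≈ 0.5328

P(190 < X < 220) ≈ 0.5328


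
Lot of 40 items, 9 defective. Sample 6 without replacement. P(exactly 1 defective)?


Hypergeometric: C(9,1)×C(31,5)/C(40,6)
= 9×169911/3838380 = 72819/182780

P(X=1) = 72819/182780 ≈ 39.84%


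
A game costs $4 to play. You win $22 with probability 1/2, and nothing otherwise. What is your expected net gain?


E[gain] = (22-4)×1/2 + (-4)×1/2
= 9 - 2 = 7

Expected net gain = $7 ≈ $7.00


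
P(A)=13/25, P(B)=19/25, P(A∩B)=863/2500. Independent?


P(A)×P(B) = 247/625
P(A∩B) = 863/2500
Not equal → NOT independent

No, not independent


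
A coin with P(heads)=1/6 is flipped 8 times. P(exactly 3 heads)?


Binomial: P(X=3) = C(8,3)×p^3×(1-p)^5
= 56 × 1/216 × 3125/7776 = 21875/209952

P(X=3) = 21875/209952 ≈ 10.42%


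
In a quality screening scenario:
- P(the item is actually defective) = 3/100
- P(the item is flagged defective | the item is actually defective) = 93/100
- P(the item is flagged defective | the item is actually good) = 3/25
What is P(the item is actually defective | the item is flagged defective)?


Using Bayes' theorem:
P(A|B) = P(B|A)·P(A) / P(B)

P(the item is flagged defective) = 93/100 × 3/100 + 3/25 × 97/100
= 279/10000 + 291/2500 = 1443/10000

P(the item is actually defective|the item is flagged defective) = (279/10000) / (1443/10000) = 93/481

P(the item is actually defective|the item is flagged defective) = 93/481 ≈ 19.33%


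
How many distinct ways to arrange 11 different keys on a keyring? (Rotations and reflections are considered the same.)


Free circular arrangements: rotations and reflections both identified.
(n-1)!/2 = 10!/2 = 3628800/2 = 1814400

1814400


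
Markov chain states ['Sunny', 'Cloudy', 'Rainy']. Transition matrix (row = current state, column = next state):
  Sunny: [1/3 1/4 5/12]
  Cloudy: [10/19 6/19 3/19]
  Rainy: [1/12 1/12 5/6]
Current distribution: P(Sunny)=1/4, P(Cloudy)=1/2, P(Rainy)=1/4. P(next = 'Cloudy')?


P(next=Cloudy) = Σᵢ P(now=i)×P(i→Cloudy)
= 1/4×1/4 + 1/2×6/19 + 1/4×1/12
= 1/16 + 3/19 + 1/48 = 55/228

P = 55/228 ≈ 0.2412


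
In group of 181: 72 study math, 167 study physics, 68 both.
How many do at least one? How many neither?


|A∪B| = 72+167-68 = 171
Neither = 181-171 = 10

At least one: 171; Neither: 10


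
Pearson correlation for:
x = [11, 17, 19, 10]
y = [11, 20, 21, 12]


n=4, Σx=57, Σy=64, Σxy=980, Σx²=871, Σy²=1106
r = (4×980 - 57×64)/√((4×871 - 57²)(4×1106 - 64²))
= 272/√(235×328) = 272/√77080 ≈ 272/277.6329 ≈ 0.9797

r ≈ 0.9797


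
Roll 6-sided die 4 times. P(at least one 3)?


P(no 3)^4 = (5/6)^4 = 625/1296
P(≥1) = 1 - 625/1296 = 671/1296

P = 671/1296 ≈ 51.77%


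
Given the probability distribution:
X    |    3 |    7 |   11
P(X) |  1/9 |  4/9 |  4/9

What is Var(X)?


E[X] = 25/3
E[X²] = 689/9
Var(X) = E[X²] - (E[X])² = 689/9 - 625/9 = 64/9

Var(X) = 64/9 ≈ 7.1111


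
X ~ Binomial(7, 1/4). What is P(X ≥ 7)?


P(X ≥ 7) = Σ P(X=i) for i=7..7
P(X=7) = 1/16384
Sum = 1/16384

P(X ≥ 7) = 1/16384 ≈ 0.01%


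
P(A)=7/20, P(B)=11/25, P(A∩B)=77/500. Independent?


P(A)×P(B) = 77/500
P(A∩B) = 77/500
Equal ✓ → Independent

Yes, independent


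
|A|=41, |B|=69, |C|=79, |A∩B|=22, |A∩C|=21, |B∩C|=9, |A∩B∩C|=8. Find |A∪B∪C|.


|A∪B∪C| = 41+69+79-22-21-9+8 = 145

|A∪B∪C| = 145


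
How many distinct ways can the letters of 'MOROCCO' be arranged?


Letters: 7, freq: {'M': 1, 'O': 3, 'R': 1, 'C': 2}
7!/(1!×3!×1!×2!) = 5040/12 = 420

420


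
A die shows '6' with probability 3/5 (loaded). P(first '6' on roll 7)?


Geometric: P(X=7) = (1-p)^(k-1)×p = (2/5)^6×3/5 = 192/78125

P(X=7) = 192/78125 ≈ 0.25%


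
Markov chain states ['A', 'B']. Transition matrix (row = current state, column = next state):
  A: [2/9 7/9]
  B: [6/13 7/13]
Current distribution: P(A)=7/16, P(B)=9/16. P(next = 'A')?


P(next=A) = Σᵢ P(now=i)×P(i→A)
= 7/16×2/9 + 9/16×6/13
= 7/72 + 27/104 = 167/468

P = 167/468 ≈ 0.3568


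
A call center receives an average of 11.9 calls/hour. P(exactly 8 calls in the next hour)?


Poisson(λ=11.9): P(X=8) = e^(-λ)×λ^k/k!
= e^(-11.9) × 11.9^8 / 8!
≈ 6.790404807e-06 × 402138534.716 / 40320 ≈ 0.067725

P(X=8) ≈ 0.067725 ≈ 6.77%


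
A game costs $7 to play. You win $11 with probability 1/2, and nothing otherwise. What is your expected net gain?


E[gain] = (11-7)×1/2 + (-7)×1/2
= 2 - 7/2 = -3/2

Expected net gain = $-3/2 ≈ $-1.50


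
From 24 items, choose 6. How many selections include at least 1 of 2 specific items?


Complement: C(24,6) - C(22,6) = 134596 - 74613 = 59983

59983


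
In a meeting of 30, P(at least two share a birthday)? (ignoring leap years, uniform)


P(all different) = Π(365-i)/365 for i=0..29
= 0.293684
P(match) = 1 - 0.293684 = 0.706316

P ≈ 0.7063 ≈ 70.63%


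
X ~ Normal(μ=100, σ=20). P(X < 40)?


z = (40-100)/20 = -3.0
P(Z < -3.0) = 0.0013

P(X < 40) ≈ 0.0013


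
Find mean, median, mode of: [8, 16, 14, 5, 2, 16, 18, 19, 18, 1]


Sorted: [1, 2, 5, 8, 14, 16, 16, 18, 18, 19]
Mean = 117/10
Median = 15
Freq: {8: 1, 16: 2, 14: 1, 5: 1, 2: 1, 18: 2, 19: 1, 1: 1}
Mode: [16, 18]

Mean=117/10, Median=15, Mode=[16, 18]


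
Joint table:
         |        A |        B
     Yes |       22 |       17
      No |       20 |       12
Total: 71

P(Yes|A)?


P(Yes|A) = 22/(22+20) = 22/42 = 11/21

P = 11/21 ≈ 52.38%


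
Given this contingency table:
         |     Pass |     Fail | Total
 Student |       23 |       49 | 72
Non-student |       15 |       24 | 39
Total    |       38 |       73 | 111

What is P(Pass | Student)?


P(Pass | Student) = 23/(23+49) = 23/72

P(Pass|Student) = 23/72 ≈ 31.94%


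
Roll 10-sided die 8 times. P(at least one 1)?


P(no 1)^8 = (9/10)^8 = 43046721/100000000
P(≥1) = 1 - 43046721/100000000 = 56953279/100000000

P = 56953279/100000000 ≈ 56.95%


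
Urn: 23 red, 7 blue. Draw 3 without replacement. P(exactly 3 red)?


Hypergeometric: C(23,3)×C(7,0)/C(30,3)
= 1771×1/4060 = 253/580

P(X=3) = 253/580 ≈ 43.62%


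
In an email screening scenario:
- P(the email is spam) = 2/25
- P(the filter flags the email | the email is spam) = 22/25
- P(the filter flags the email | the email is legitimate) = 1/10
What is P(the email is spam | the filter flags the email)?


Using Bayes' theorem:
P(A|B) = P(B|A)·P(A) / P(B)

P(the filter flags the email) = 22/25 × 2/25 + 1/10 × 23/25
= 44/625 + 23/250 = 203/1250

P(the email is spam|the filter flags the email) = (44/625) / (203/1250) = 88/203

P(the email is spam|the filter flags the email) = 88/203 ≈ 43.35%


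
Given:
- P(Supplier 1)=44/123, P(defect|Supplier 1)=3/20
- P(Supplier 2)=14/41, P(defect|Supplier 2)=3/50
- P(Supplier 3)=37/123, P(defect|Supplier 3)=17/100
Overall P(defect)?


P(B) = Σ P(B|Aᵢ)×P(Aᵢ)
  3/20×44/123 = 11/205
  3/50×14/41 = 21/1025
  17/100×37/123 = 629/12300
Sum = 1541/12300

P(defect) = 1541/12300 ≈ 12.53%


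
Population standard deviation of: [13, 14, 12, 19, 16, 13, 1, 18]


Mean = 106/8 = 53/4
  (13-53/4)²=1/16
  (14-53/4)²=9/16
  (12-53/4)²=25/16
  (19-53/4)²=529/16
  (16-53/4)²=121/16
  (13-53/4)²=1/16
  (1-53/4)²=2401/16
  (18-53/4)²=361/16
Σ(x-μ)² = 431/2
σ² = (431/2)/8 = 431/16

σ = √(431/16) ≈ 5.1901


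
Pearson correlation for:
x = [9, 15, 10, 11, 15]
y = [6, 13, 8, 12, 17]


n=5, Σx=60, Σy=56, Σxy=716, Σx²=752, Σy²=702
r = (5×716 - 60×56)/√((5×752 - 60²)(5×702 - 56²))
= 220/√(160×374) = 220/√59840 ≈ 220/244.6222 ≈ 0.8993

r ≈ 0.8993


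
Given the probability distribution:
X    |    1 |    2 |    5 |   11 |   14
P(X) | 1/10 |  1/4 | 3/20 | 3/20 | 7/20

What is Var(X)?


E[X] = 79/10
E[X²] = 458/5
Var(X) = E[X²] - (E[X])² = 458/5 - 6241/100 = 2919/100

Var(X) = 2919/100 ≈ 29.1900


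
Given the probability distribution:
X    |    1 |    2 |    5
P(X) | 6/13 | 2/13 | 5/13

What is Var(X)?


E[X] = 35/13
E[X²] = 139/13
Var(X) = E[X²] - (E[X])² = 139/13 - 1225/169 = 582/169

Var(X) = 582/169 ≈ 3.4438


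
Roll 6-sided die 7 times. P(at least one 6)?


P(no 6)^7 = (5/6)^7 = 78125/279936
P(≥1) = 1 - 78125/279936 = 201811/279936

P = 201811/279936 ≈ 72.09%


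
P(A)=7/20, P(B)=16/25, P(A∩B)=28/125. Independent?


P(A)×P(B) = 28/125
P(A∩B) = 28/125
Equal ✓ → Independent

Yes, independent


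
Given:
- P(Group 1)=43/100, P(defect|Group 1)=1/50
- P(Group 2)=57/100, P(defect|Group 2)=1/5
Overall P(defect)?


P(B) = Σ P(B|Aᵢ)×P(Aᵢ)
  1/50×43/100 = 43/5000
  1/5×57/100 = 57/500
Sum = 613/5000

P(defect) = 613/5000 ≈ 12.26%


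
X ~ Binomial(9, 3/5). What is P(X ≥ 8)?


P(X ≥ 8) = Σ P(X=i) for i=8..9
P(X=8) = 118098/1953125
P(X=9) = 19683/1953125
Sum = 137781/1953125

P(X ≥ 8) = 137781/1953125 ≈ 7.05%


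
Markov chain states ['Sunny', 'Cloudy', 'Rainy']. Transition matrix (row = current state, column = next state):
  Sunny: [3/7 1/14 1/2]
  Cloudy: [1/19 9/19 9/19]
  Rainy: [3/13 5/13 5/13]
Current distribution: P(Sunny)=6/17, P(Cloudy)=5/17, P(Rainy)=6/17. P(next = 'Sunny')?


P(next=Sunny) = Σᵢ P(now=i)×P(i→Sunny)
= 6/17×3/7 + 5/17×1/19 + 6/17×3/13
= 18/119 + 5/323 + 18/221 = 7295/29393

P = 7295/29393 ≈ 0.2482


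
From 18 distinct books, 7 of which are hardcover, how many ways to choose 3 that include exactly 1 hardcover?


Choose 1 of the 7 hardcovers and 2 of the other 11 books:
C(7,1)×C(11,2) = 7×55 = 385

385


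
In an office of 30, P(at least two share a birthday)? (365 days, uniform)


P(all different) = Π(365-i)/365 for i=0..29
= 0.293684
P(match) = 1 - 0.293684 = 0.706316

P ≈ 0.7063 ≈ 70.63%


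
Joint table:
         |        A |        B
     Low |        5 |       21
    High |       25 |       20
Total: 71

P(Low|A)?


P(Low|A) = 5/(5+25) = 5/30 = 1/6

P = 1/6 ≈ 16.67%


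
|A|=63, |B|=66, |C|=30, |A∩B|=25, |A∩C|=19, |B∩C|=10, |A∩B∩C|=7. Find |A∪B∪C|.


|A∪B∪C| = 63+66+30-25-19-10+7 = 112

|A∪B∪C| = 112


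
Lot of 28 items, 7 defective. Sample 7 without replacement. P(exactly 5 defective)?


Hypergeometric: C(7,5)×C(21,2)/C(28,7)
= 21×210/1184040 = 49/13156

P(X=5) = 49/13156 ≈ 0.37%


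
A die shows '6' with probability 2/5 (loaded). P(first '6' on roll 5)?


Geometric: P(X=5) = (1-p)^(k-1)×p = (3/5)^4×2/5 = 162/3125

P(X=5) = 162/3125 ≈ 5.18%


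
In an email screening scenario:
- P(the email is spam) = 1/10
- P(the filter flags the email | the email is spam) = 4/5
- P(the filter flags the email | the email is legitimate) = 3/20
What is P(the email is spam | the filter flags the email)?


Using Bayes' theorem:
P(A|B) = P(B|A)·P(A) / P(B)

P(the filter flags the email) = 4/5 × 1/10 + 3/20 × 9/10
= 2/25 + 27/200 = 43/200

P(the email is spam|the filter flags the email) = (2/25) / (43/200) = 16/43

P(the email is spam|the filter flags the email) = 16/43 ≈ 37.21%


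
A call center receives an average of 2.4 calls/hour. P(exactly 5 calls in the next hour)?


Poisson(λ=2.4): P(X=5) = e^(-λ)×λ^k/k!
= e^(-2.4) × 2.4^5 / 5!
≈ 0.09071795329 × 79.62624 / 120 ≈ 0.060196

P(X=5) ≈ 0.060196 ≈ 6.02%


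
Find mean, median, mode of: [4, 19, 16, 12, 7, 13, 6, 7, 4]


Sorted: [4, 4, 6, 7, 7, 12, 13, 16, 19]
Mean = 88/9
Median = 7
Freq: {4: 2, 19: 1, 16: 1, 12: 1, 7: 2, 13: 1, 6: 1}
Mode: [4, 7]

Mean=88/9, Median=7, Mode=[4, 7]


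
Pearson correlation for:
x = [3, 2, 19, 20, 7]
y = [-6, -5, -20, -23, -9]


n=5, Σx=51, Σy=-63, Σxy=-931, Σx²=823, Σy²=1071
r = (5×(-931) - 51×(-63))/√((5×823 - 51²)(5×1071 - (-63)²))
= -1442/√(1514×1386) = -1442/√2098404 ≈ -1442/1448.5869 ≈ -0.9955

r ≈ -0.9955


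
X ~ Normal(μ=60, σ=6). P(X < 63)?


z = (63-60)/6 = 0.5
P(Z < 0.5) = 0.6915

P(X < 63) ≈ 0.6915


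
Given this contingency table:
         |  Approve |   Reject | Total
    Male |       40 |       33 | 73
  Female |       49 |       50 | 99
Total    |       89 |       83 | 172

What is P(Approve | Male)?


P(Approve | Male) = 40/(40+33) = 40/73

P(Approve|Male) = 40/73 ≈ 54.79%


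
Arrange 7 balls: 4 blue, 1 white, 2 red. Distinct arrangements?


7!/(4!×1!×2!) = 105

105


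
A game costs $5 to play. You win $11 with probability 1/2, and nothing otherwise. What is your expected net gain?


E[gain] = (11-5)×1/2 + (-5)×1/2
= 3 - 5/2 = 1/2

Expected net gain = $1/2 ≈ $0.50


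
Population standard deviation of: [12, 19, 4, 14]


Mean = 49/4
  (12-49/4)²=1/16
  (19-49/4)²=729/16
  (4-49/4)²=1089/16
  (14-49/4)²=49/16
Σ(x-μ)² = 467/4
σ² = (467/4)/4 = 467/16

σ = √(467/16) ≈ 5.4025


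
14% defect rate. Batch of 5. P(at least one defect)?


P(all good) = (43/50)^5 = 147008443/312500000
P(≥1 defect) = 165491557/312500000

P = 165491557/312500000 ≈ 52.96%


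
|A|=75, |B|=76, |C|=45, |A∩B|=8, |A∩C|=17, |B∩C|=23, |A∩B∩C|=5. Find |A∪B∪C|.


|A∪B∪C| = 75+76+45-8-17-23+5 = 153

|A∪B∪C| = 153


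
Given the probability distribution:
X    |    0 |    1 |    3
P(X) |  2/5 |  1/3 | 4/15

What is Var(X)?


E[X] = 17/15
E[X²] = 41/15
Var(X) = E[X²] - (E[X])² = 41/15 - 289/225 = 326/225

Var(X) = 326/225 ≈ 1.4489


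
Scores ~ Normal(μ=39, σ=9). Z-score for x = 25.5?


z = (x - μ)/σ = (25.5 - 39)/9 = -1.5

z = -1.5


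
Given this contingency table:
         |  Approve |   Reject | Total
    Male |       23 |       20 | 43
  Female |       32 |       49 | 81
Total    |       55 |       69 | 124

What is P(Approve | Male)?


P(Approve | Male) = 23/(23+20) = 23/43

P(Approve|Male) = 23/43 ≈ 53.49%


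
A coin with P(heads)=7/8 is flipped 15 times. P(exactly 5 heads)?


Binomial: P(X=5) = C(15,5)×p^5×(1-p)^10
= 3003 × 16807/32768 × 1/1073741824 = 50471421/35184372088832

P(X=5) = 50471421/35184372088832 ≈ 0.00%


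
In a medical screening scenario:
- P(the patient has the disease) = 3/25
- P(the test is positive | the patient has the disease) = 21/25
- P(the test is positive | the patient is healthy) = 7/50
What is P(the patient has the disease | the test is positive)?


Using Bayes' theorem:
P(A|B) = P(B|A)·P(A) / P(B)

P(the test is positive) = 21/25 × 3/25 + 7/50 × 22/25
= 63/625 + 77/625 = 28/125

P(the patient has the disease|the test is positive) = (63/625) / (28/125) = 9/20

P(the patient has the disease|the test is positive) = 9/20 ≈ 45.00%


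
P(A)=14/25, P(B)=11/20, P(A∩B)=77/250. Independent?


P(A)×P(B) = 77/250
P(A∩B) = 77/250
Equal ✓ → Independent

Yes, independent


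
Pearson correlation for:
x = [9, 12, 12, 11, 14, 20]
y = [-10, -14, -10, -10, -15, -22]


n=6, Σx=78, Σy=-81, Σxy=-1138, Σx²=1086, Σy²=1205
r = (6×(-1138) - 78×(-81))/√((6×1086 - 78²)(6×1205 - (-81)²))
= -510/√(432×669) = -510/√289008 ≈ -510/537.5946 ≈ -0.9487

r ≈ -0.9487


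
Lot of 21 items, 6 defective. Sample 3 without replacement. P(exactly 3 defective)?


Hypergeometric: C(6,3)×C(15,0)/C(21,3)
= 20×1/1330 = 2/133

P(X=3) = 2/133 ≈ 1.50%


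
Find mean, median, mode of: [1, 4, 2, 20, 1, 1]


Sorted: [1, 1, 1, 2, 4, 20]
Mean = 29/6
Median = 3/2
Freq: {1: 3, 4: 1, 2: 1, 20: 1}
Mode: [1]

Mean=29/6, Median=3/2, Mode=1


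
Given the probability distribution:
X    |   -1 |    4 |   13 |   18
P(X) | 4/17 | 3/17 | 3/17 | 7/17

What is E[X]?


E[X] = Σ x·P(X=x)
= (-1)×(4/17) + (4)×(3/17) + (13)×(3/17) + (18)×(7/17)
= 173/17

E[X] = 173/17


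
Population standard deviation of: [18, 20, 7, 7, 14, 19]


Mean = 85/6
  (18-85/6)²=529/36
  (20-85/6)²=1225/36
  (7-85/6)²=1849/36
  (7-85/6)²=1849/36
  (14-85/6)²=1/36
  (19-85/6)²=841/36
Σ(x-μ)² = 1049/6
σ² = (1049/6)/6 = 1049/36

σ = √(1049/36) ≈ 5.3980


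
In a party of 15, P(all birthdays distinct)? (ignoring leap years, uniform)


P(all different) = Π(365-i)/365 for i=0..14
= (365/365)×(364/365)×...×(351/365)
= 0.747099

P ≈ 0.7471 ≈ 74.71%


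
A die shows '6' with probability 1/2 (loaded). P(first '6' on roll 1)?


Geometric: P(X=1) = (1-p)^(k-1)×p = (1/2)^0×1/2 = 1/2

P(X=1) = 1/2 ≈ 50.00%


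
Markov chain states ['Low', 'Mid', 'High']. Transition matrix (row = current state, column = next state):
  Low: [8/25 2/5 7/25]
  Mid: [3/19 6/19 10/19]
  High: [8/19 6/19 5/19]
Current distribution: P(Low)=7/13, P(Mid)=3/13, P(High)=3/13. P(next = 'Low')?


P(next=Low) = Σᵢ P(now=i)×P(i→Low)
= 7/13×8/25 + 3/13×3/19 + 3/13×8/19
= 56/325 + 9/247 + 24/247 = 1889/6175

P = 1889/6175 ≈ 0.3059


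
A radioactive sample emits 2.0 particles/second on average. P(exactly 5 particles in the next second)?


Poisson(λ=2.0): P(X=5) = e^(-λ)×λ^k/k!
= e^(-2.0) × 2.0^5 / 5!
≈ 0.1353352832 × 32 / 120 ≈ 0.036089

P(X=5) ≈ 0.036089 ≈ 3.61%


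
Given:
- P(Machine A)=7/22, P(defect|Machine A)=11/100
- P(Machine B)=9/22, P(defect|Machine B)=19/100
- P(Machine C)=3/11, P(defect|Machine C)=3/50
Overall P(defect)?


P(B) = Σ P(B|Aᵢ)×P(Aᵢ)
  11/100×7/22 = 7/200
  19/100×9/22 = 171/2200
  3/50×3/11 = 9/550
Sum = 71/550

P(defect) = 71/550 ≈ 12.91%


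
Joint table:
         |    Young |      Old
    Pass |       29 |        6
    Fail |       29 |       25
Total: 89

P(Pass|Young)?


P(Pass|Young) = 29/(29+29) = 29/58 = 1/2

P = 1/2 ≈ 50.00%


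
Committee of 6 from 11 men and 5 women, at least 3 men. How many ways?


Count by #men:
  3M,3W: C(11,3)×C(5,3)=1650
  4M,2W: C(11,4)×C(5,2)=3300
  5M,1W: C(11,5)×C(5,1)=2310
  6M,0W: C(11,6)×C(5,0)=462
Total = 7722

7722


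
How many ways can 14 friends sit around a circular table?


Circular arrangements of 14 distinct objects: fix one position to break rotational symmetry.
(n-1)! = 13! = 6227020800

6227020800


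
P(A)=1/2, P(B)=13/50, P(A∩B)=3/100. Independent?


P(A)×P(B) = 13/100
P(A∩B) = 3/100
Not equal → NOT independent

No, not independent


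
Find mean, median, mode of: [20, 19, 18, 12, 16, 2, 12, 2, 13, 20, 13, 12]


Sorted: [2, 2, 12, 12, 12, 13, 13, 16, 18, 19, 20, 20]
Mean = 159/12 = 53/4
Median = 13
Freq: {20: 2, 19: 1, 18: 1, 12: 3, 16: 1, 2: 2, 13: 2}
Mode: [12]

Mean=53/4, Median=13, Mode=12


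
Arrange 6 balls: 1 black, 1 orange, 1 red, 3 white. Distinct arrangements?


6!/(1!×1!×1!×3!) = 120

120


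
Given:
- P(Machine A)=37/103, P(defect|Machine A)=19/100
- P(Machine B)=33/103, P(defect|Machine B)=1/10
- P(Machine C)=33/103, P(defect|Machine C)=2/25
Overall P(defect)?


P(B) = Σ P(B|Aᵢ)×P(Aᵢ)
  19/100×37/103 = 703/10300
  1/10×33/103 = 33/1030
  2/25×33/103 = 66/2575
Sum = 1297/10300

P(defect) = 1297/10300 ≈ 12.59%


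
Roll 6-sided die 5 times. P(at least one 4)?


P(no 4)^5 = (5/6)^5 = 3125/7776
P(≥1) = 1 - 3125/7776 = 4651/7776

P = 4651/7776 ≈ 59.81%


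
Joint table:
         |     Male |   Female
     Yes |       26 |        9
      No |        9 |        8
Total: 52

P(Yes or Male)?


P(Yes∨Male) = P(Yes) + P(Male) - P(Yes∧Male)
= (35 + 35 - 26)/52 = 44/52 = 11/13

P = 11/13 ≈ 84.62%


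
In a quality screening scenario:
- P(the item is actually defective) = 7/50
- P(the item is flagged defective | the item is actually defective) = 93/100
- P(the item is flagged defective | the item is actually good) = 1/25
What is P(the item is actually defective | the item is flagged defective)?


Using Bayes' theorem:
P(A|B) = P(B|A)·P(A) / P(B)

P(the item is flagged defective) = 93/100 × 7/50 + 1/25 × 43/50
= 651/5000 + 43/1250 = 823/5000

P(the item is actually defective|the item is flagged defective) = (651/5000) / (823/5000) = 651/823

P(the item is actually defective|the item is flagged defective) = 651/823 ≈ 79.10%


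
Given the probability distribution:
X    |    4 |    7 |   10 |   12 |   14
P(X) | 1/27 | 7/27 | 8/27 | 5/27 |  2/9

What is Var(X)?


E[X] = 277/27
E[X²] = 3055/27
Var(X) = E[X²] - (E[X])² = 3055/27 - 76729/729 = 5756/729

Var(X) = 5756/729 ≈ 7.8957


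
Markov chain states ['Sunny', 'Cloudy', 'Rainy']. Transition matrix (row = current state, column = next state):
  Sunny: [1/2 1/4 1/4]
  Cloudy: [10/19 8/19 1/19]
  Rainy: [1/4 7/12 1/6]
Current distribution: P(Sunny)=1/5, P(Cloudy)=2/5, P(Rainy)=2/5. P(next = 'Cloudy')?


P(next=Cloudy) = Σᵢ P(now=i)×P(i→Cloudy)
= 1/5×1/4 + 2/5×8/19 + 2/5×7/12
= 1/20 + 16/95 + 7/30 = 103/228

P = 103/228 ≈ 0.4518


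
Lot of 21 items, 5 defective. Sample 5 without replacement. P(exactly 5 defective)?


Hypergeometric: C(5,5)×C(16,0)/C(21,5)
= 1×1/20349 = 1/20349

P(X=5) = 1/20349 ≈ 0.00%


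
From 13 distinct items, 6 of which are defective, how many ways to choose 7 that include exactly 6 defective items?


Choose 6 of the 6 defective items and 1 of the other 7 items:
C(6,6)×C(7,1) = 1×7 = 7

7


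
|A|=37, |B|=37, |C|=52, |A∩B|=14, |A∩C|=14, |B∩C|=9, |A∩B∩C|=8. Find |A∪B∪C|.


|A∪B∪C| = 37+37+52-14-14-9+8 = 97

|A∪B∪C| = 97


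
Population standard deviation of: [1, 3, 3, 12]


Mean = 19/4
  (1-19/4)²=225/16
  (3-19/4)²=49/16
  (3-19/4)²=49/16
  (12-19/4)²=841/16
Σ(x-μ)² = 291/4
σ² = (291/4)/4 = 291/16

σ = √(291/16) ≈ 4.2647


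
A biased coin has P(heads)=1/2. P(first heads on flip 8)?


Geometric: P(X=8) = (1-p)^(k-1)×p = (1/2)^7×1/2 = 1/256

P(X=8) = 1/256 ≈ 0.39%


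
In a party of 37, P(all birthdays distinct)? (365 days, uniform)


P(all different) = Π(365-i)/365 for i=0..36
= (365/365)×(364/365)×...×(329/365)
= 0.151266

P ≈ 0.1513 ≈ 15.13%


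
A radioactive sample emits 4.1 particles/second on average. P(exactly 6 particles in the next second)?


Poisson(λ=4.1): P(X=6) = e^(-λ)×λ^k/k!
= e^(-4.1) × 4.1^6 / 6!
≈ 0.0165726754 × 4750.104241 / 720 ≈ 0.109336

P(X=6) ≈ 0.109336 ≈ 10.93%


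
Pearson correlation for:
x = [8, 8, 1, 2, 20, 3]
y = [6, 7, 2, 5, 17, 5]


n=6, Σx=42, Σy=42, Σxy=471, Σx²=542, Σy²=428
r = (6×471 - 42×42)/√((6×542 - 42²)(6×428 - 42²))
= 1062/√(1488×804) = 1062/√1196352 ≈ 1062/1093.7788 ≈ 0.9709

r ≈ 0.9709


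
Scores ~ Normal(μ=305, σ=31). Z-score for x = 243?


z = (x - μ)/σ = (243 - 305)/31 = -2.0

z = -2.0


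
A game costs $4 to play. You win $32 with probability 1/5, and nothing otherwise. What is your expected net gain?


E[gain] = (32-4)×1/5 + (-4)×4/5
= 28/5 - 16/5 = 12/5

Expected net gain = $12/5 ≈ $2.40


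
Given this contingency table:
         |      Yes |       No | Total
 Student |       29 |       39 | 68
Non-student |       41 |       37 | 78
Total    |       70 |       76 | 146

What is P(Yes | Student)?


P(Yes | Student) = 29/(29+39) = 29/68

P(Yes|Student) = 29/68 ≈ 42.65%


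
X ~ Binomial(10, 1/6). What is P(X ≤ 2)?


P(X ≤ 2) = Σ P(X=i) for i=0..2
P(X=0) = 9765625/60466176
P(X=1) = 9765625/30233088
P(X=2) = 1953125/6718464
Sum = 1953125/2519424

P(X ≤ 2) = 1953125/2519424 ≈ 77.52%


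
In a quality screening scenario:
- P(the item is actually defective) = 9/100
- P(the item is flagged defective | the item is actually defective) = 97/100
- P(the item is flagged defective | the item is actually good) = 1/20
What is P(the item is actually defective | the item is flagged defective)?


Using Bayes' theorem:
P(A|B) = P(B|A)·P(A) / P(B)

P(the item is flagged defective) = 97/100 × 9/100 + 1/20 × 91/100
= 873/10000 + 91/2000 = 83/625

P(the item is actually defective|the item is flagged defective) = (873/10000) / (83/625) = 873/1328

P(the item is actually defective|the item is flagged defective) = 873/1328 ≈ 65.74%


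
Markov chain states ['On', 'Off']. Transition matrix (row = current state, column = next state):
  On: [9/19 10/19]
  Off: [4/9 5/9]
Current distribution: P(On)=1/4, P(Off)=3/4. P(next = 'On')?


P(next=On) = Σᵢ P(now=i)×P(i→On)
= 1/4×9/19 + 3/4×4/9
= 9/76 + 1/3 = 103/228

P = 103/228 ≈ 0.4518


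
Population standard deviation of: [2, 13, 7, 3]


Mean = 25/4
  (2-25/4)²=289/16
  (13-25/4)²=729/16
  (7-25/4)²=9/16
  (3-25/4)²=169/16
Σ(x-μ)² = 299/4
σ² = (299/4)/4 = 299/16

σ = √(299/16) ≈ 4.3229


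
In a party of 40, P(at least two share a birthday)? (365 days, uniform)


P(all different) = Π(365-i)/365 for i=0..39
= 0.108768
P(match) = 1 - 0.108768 = 0.891232

P ≈ 0.8912 ≈ 89.12%


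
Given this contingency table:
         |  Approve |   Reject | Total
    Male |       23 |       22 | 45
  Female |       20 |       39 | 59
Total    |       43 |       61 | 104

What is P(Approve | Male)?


P(Approve | Male) = 23/(23+22) = 23/45

P(Approve|Male) = 23/45 ≈ 51.11%


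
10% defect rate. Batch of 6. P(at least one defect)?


P(all good) = (9/10)^6 = 531441/1000000
P(≥1 defect) = 468559/1000000

P = 468559/1000000 ≈ 46.86%


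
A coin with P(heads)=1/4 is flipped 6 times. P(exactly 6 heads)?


Binomial: P(X=6) = C(6,6)×p^6×(1-p)^0
= 1 × 1/4096 × 1 = 1/4096

P(X=6) = 1/4096 ≈ 0.02%


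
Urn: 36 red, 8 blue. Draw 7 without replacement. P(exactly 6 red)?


Hypergeometric: C(36,6)×C(8,1)/C(44,7)
= 1947792×8/38320568 = 177072/435461

P(X=6) = 177072/435461 ≈ 40.66%


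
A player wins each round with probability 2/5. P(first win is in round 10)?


Geometric: P(X=10) = (1-p)^(k-1)×p = (3/5)^9×2/5 = 39366/9765625

P(X=10) = 39366/9765625 ≈ 0.40%


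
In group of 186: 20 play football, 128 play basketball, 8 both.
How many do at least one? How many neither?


|A∪B| = 20+128-8 = 140
Neither = 186-140 = 46

At least one: 140; Neither: 46


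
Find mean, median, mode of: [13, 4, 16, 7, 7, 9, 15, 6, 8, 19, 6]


Sorted: [4, 6, 6, 7, 7, 8, 9, 13, 15, 16, 19]
Mean = 110/11 = 10
Median = 8
Freq: {13: 1, 4: 1, 16: 1, 7: 2, 9: 1, 15: 1, 6: 2, 8: 1, 19: 1}
Mode: [6, 7]

Mean=10, Median=8, Mode=[6, 7]


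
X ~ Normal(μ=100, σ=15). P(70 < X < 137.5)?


z₁=(70-100)/15=-2.0, z₂=(137.5-100)/15=2.5
P = Φ(2.5) - Φ(-2.0) = 0.993790 - 0.022750 = 0.971040 ≈ 0.9710

P(70 < X < 137.5) ≈ 0.9710


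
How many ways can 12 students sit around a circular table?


Circular arrangements of 12 distinct objects: fix one position to break rotational symmetry.
(n-1)! = 11! = 39916800

39916800


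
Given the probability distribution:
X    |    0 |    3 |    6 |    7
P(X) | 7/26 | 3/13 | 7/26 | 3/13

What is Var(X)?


E[X] = 51/13
E[X²] = 300/13
Var(X) = E[X²] - (E[X])² = 300/13 - 2601/169 = 1299/169

Var(X) = 1299/169 ≈ 7.6864


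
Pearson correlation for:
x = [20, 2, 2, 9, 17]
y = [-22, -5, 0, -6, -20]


n=5, Σx=50, Σy=-53, Σxy=-844, Σx²=778, Σy²=945
r = (5×(-844) - 50×(-53))/√((5×778 - 50²)(5×945 - (-53)²))
= -1570/√(1390×1916) = -1570/√2663240 ≈ -1570/1631.9436 ≈ -0.9620

r ≈ -0.9620


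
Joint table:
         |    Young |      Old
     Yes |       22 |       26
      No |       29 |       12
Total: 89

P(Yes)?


P(Yes) = (22+26)/89 = 48/89

P(Yes) = 48/89 ≈ 53.93%


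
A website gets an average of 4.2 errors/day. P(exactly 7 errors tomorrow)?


Poisson(λ=4.2): P(X=7) = e^(-λ)×λ^k/k!
= e^(-4.2) × 4.2^7 / 7!
≈ 0.01499557682 × 23053.9333248 / 5040 ≈ 0.068593

P(X=7) ≈ 0.068593 ≈ 6.86%


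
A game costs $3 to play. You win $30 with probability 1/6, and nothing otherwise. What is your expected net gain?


E[gain] = (30-3)×1/6 + (-3)×5/6
= 9/2 - 5/2 = 2

Expected net gain = $2 ≈ $2.00


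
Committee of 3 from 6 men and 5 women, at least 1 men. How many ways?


Count by #men:
  1M,2W: C(6,1)×C(5,2)=60
  2M,1W: C(6,2)×C(5,1)=75
  3M,0W: C(6,3)×C(5,0)=20
Total = 155

155


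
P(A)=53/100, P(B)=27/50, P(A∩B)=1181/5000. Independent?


P(A)×P(B) = 1431/5000
P(A∩B) = 1181/5000
Not equal → NOT independent

No, not independent


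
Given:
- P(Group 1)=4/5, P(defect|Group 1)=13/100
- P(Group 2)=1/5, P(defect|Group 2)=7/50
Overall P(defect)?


P(B) = Σ P(B|Aᵢ)×P(Aᵢ)
  13/100×4/5 = 13/125
  7/50×1/5 = 7/250
Sum = 33/250

P(defect) = 33/250 ≈ 13.20%


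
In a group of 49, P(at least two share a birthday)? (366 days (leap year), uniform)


P(all different) = Π(366-i)/366 for i=0..48
= 0.034553
P(match) = 1 - 0.034553 = 0.965447

P ≈ 0.9654 ≈ 96.54%


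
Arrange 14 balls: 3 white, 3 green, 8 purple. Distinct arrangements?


14!/(3!×3!×8!) = 60060

60060


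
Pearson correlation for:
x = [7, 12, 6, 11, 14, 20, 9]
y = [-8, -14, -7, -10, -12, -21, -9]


n=7, Σx=79, Σy=-81, Σxy=-1045, Σx²=1027, Σy²=1075
r = (7×(-1045) - 79×(-81))/√((7×1027 - 79²)(7×1075 - (-81)²))
= -916/√(948×964) = -916/√913872 ≈ -916/955.9665 ≈ -0.9582

r ≈ -0.9582


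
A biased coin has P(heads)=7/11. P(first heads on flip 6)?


Geometric: P(X=6) = (1-p)^(k-1)×p = (4/11)^5×7/11 = 7168/1771561

P(X=6) = 7168/1771561 ≈ 0.40%


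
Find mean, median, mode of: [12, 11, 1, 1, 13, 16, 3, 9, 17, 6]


Sorted: [1, 1, 3, 6, 9, 11, 12, 13, 16, 17]
Mean = 89/10
Median = 10
Freq: {12: 1, 11: 1, 1: 2, 13: 1, 16: 1, 3: 1, 9: 1, 17: 1, 6: 1}
Mode: [1]

Mean=89/10, Median=10, Mode=1


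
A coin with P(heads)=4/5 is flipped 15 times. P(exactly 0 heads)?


Binomial: P(X=0) = C(15,0)×p^0×(1-p)^15
= 1 × 1 × 1/30517578125 = 1/30517578125

P(X=0) = 1/30517578125 ≈ 0.00%


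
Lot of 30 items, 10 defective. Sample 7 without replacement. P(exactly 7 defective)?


Hypergeometric: C(10,7)×C(20,0)/C(30,7)
= 120×1/2035800 = 1/16965

P(X=7) = 1/16965 ≈ 0.01%


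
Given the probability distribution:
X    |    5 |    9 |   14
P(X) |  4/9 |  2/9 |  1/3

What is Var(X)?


E[X] = 80/9
E[X²] = 850/9
Var(X) = E[X²] - (E[X])² = 850/9 - 6400/81 = 1250/81

Var(X) = 1250/81 ≈ 15.4321


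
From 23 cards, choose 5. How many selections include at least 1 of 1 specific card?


Complement: C(23,5) - C(22,5) = 33649 - 26334 = 7315

7315


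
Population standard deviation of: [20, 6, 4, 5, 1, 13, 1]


Mean = 50/7
  (20-50/7)²=8100/49
  (6-50/7)²=64/49
  (4-50/7)²=484/49
  (5-50/7)²=225/49
  (1-50/7)²=1849/49
  (13-50/7)²=1681/49
  (1-50/7)²=1849/49
Σ(x-μ)² = 2036/7
σ² = (2036/7)/7 = 2036/49

σ = √(2036/49) ≈ 6.4460


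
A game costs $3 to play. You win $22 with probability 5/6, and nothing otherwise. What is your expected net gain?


E[gain] = (22-3)×5/6 + (-3)×1/6
= 95/6 - 1/2 = 46/3

Expected net gain = $46/3 ≈ $15.33


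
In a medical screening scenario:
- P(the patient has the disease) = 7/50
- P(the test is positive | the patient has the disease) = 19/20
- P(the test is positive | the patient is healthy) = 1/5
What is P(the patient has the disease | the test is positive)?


Using Bayes' theorem:
P(A|B) = P(B|A)·P(A) / P(B)

P(the test is positive) = 19/20 × 7/50 + 1/5 × 43/50
= 133/1000 + 43/250 = 61/200

P(the patient has the disease|the test is positive) = (133/1000) / (61/200) = 133/305

P(the patient has the disease|the test is positive) = 133/305 ≈ 43.61%
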